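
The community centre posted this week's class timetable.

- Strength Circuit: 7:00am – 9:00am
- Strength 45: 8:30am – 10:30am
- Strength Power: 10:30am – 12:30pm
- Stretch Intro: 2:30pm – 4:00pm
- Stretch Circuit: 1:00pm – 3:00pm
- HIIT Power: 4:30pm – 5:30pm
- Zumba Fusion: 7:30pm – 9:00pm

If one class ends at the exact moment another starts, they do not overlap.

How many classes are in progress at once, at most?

2

Walk through starts and ends in time order (an end at T is processed before a start at T):
7:00am start Strength Circuit → 1
8:30am start Strength 45 → 2
9:00am end Strength Circuit → 1
10:30am end Strength 45 → 0
10:30am start Strength Power → 1
12:30pm end Strength Power → 0
1:00pm start Stretch Circuit → 1
2:30pm start Stretch Intro → 2
3:00pm end Stretch Circuit → 1
4:00pm end Stretch Intro → 0
4:30pm start HIIT Power → 1
5:30pm end HIIT Power → 0
7:30pm start Zumba Fusion → 1
9:00pm end Zumba Fusion → 0
Peak is 2, at 8:30am (Strength 45, Strength Circuit).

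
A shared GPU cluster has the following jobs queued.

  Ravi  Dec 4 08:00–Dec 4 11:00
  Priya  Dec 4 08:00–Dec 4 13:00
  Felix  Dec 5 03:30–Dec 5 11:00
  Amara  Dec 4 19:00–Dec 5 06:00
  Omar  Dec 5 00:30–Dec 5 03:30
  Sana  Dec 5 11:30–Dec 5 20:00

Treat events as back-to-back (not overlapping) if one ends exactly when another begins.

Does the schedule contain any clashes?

Two intervals overlap when each starts before the other ends.
Sorted by start: Ravi, Priya, Amara, Omar, Felix, Sana.
Priya starts before Ravi ends → Ravi and Priya overlap.
That's a conflict, so the schedule is not conflict-free.

Yes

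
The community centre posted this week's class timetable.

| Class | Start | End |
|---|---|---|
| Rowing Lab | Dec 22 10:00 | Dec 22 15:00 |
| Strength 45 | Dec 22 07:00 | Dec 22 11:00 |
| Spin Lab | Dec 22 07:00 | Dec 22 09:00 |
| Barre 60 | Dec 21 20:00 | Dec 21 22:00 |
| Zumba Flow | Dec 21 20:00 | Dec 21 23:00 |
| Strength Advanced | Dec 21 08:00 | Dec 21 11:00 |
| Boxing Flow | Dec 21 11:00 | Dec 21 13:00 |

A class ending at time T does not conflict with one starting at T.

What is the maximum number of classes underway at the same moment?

2

Sweep the timeline, counting +1 at each start and −1 at each end (ends before starts at a tie):
Dec 21 08:00 start Strength Advanced → 1
Dec 21 11:00 end Strength Advanced → 0
Dec 21 11:00 start Boxing Flow → 1
Dec 21 13:00 end Boxing Flow → 0
Dec 21 20:00 start Barre 60 → 1
Dec 21 20:00 start Zumba Flow → 2
Dec 21 22:00 end Barre 60 → 1
Dec 21 23:00 end Zumba Flow → 0
Dec 22 07:00 start Spin Lab → 1
Dec 22 07:00 start Strength 45 → 2
Dec 22 09:00 end Spin Lab → 1
Dec 22 10:00 start Rowing Lab → 2
Dec 22 11:00 end Strength 45 → 1
Dec 22 15:00 end Rowing Lab → 0
Peak is 2, at Dec 21 20:00 (Barre 60, Zumba Flow).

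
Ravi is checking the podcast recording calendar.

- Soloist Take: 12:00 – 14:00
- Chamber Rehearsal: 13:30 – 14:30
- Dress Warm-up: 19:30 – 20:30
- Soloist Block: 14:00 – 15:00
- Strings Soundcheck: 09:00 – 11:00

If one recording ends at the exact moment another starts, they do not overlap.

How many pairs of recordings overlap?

2

Two intervals overlap when each starts before the other ends.
Sorted by start: Strings Soundcheck, Soloist Take, Chamber Rehearsal, Soloist Block, Dress Warm-up.
Soloist Take starts after Strings Soundcheck ends, so nothing later overlaps Strings Soundcheck either.
Chamber Rehearsal starts before Soloist Take ends → Soloist Take and Chamber Rehearsal overlap.
Soloist Block starts exactly when Soloist Take ends (back-to-back, no overlap), so nothing later overlaps Soloist Take either.
Soloist Block starts before Chamber Rehearsal ends → Chamber Rehearsal and Soloist Block overlap.
Dress Warm-up starts after Chamber Rehearsal ends.
Dress Warm-up starts after Soloist Block ends.
Overlapping pairs: Chamber Rehearsal & Soloist Block, Chamber Rehearsal & Soloist Take — 2 in total.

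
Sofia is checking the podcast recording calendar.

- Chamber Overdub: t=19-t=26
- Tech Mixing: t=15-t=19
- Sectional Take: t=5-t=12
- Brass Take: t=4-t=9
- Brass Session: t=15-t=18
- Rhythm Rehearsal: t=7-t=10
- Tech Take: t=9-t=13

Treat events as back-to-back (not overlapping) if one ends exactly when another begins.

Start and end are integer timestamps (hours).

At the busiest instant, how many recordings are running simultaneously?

3

Sweep the timeline, counting +1 at each start and −1 at each end (ends before starts at a tie):
t=4 start Brass Take → 1
t=5 start Sectional Take → 2
t=7 start Rhythm Rehearsal → 3
t=9 end Brass Take → 2
t=9 start Tech Take → 3
t=10 end Rhythm Rehearsal → 2
t=12 end Sectional Take → 1
t=13 end Tech Take → 0
t=15 start Brass Session → 1
t=15 start Tech Mixing → 2
t=18 end Brass Session → 1
t=19 end Tech Mixing → 0
t=19 start Chamber Overdub → 1
t=26 end Chamber Overdub → 0
Peak is 3, at t=7 (Brass Take, Rhythm Rehearsal, Sectional Take).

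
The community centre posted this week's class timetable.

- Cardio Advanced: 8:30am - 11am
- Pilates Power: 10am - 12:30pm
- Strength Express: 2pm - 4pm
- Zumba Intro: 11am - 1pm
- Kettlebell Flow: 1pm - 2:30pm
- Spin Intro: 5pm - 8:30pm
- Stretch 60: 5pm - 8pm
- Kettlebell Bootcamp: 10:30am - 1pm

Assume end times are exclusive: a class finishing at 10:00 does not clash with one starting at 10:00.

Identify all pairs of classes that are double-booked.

Cardio Advanced & Kettlebell Bootcamp, Cardio Advanced & Pilates Power, Kettlebell Bootcamp & Pilates Power, Kettlebell Bootcamp & Zumba Intro, Kettlebell Flow & Strength Express, Pilates Power & Zumba Intro, Spin Intro & Stretch 60

Check each pair: they overlap iff neither finishes before the other starts.
Sorted by start: Cardio Advanced, Pilates Power, Kettlebell Bootcamp, Zumba Intro, Kettlebell Flow, Strength Express, Spin Intro, Stretch 60.
Pilates Power starts before Cardio Advanced ends → Cardio Advanced and Pilates Power overlap.
Kettlebell Bootcamp starts before Cardio Advanced ends → Cardio Advanced and Kettlebell Bootcamp overlap.
Zumba Intro starts exactly when Cardio Advanced ends (back-to-back, no overlap); Cardio Advanced is clear from here.
Kettlebell Bootcamp starts before Pilates Power ends → Pilates Power and Kettlebell Bootcamp overlap.
Zumba Intro starts before Pilates Power ends → Pilates Power and Zumba Intro overlap.
Kettlebell Flow starts after Pilates Power ends; Pilates Power is clear from here.
Zumba Intro starts before Kettlebell Bootcamp ends → Kettlebell Bootcamp and Zumba Intro overlap.
Kettlebell Flow starts exactly when Kettlebell Bootcamp ends (back-to-back, no overlap); Kettlebell Bootcamp is clear from here.
Kettlebell Flow starts exactly when Zumba Intro ends (back-to-back, no overlap); Zumba Intro is clear from here.
Strength Express starts before Kettlebell Flow ends → Kettlebell Flow and Strength Express overlap.
Spin Intro starts after Kettlebell Flow ends; Kettlebell Flow is clear from here.
Spin Intro starts after Strength Express ends; Strength Express is clear from here.
Stretch 60 starts before Spin Intro ends → Spin Intro and Stretch 60 overlap.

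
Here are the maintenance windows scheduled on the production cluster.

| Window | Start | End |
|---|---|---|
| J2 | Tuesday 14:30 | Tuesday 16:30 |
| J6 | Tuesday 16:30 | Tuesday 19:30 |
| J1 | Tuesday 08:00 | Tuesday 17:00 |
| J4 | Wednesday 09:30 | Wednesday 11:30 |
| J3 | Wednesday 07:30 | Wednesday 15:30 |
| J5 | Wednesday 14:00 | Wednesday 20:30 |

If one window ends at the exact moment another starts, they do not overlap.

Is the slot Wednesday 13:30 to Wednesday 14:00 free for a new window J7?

J1: ends Tuesday 17:00 at or before J7 starts Wednesday 13:30 → clear.
J2: ends Tuesday 16:30 at or before J7 starts Wednesday 13:30 → clear.
J6: ends Tuesday 19:30 at or before J7 starts Wednesday 13:30 → clear.
J3: starts Wednesday 07:30 before J7 ends Wednesday 14:00, and ends Wednesday 15:30 after J7 starts Wednesday 13:30 → overlap.
J4: ends Wednesday 11:30 at or before J7 starts Wednesday 13:30 → clear.
J5: starts Wednesday 14:00 at or after J7 ends Wednesday 14:00 → clear.
J7 overlaps J3.

No — it overlaps J3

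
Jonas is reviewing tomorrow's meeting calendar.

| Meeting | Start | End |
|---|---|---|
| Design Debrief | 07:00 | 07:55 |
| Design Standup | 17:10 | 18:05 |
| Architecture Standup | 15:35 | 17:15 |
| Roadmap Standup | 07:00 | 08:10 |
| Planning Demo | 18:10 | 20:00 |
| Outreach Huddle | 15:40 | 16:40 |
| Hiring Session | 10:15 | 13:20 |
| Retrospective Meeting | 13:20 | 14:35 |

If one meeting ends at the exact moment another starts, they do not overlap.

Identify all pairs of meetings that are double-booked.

Sorted by start: Design Debrief, Roadmap Standup, Hiring Session, Retrospective Meeting, Architecture Standup, Outreach Huddle, Design Standup, Planning Demo.
Roadmap Standup starts before Design Debrief ends → Design Debrief and Roadmap Standup overlap.
Hiring Session starts after Design Debrief ends, so nothing later overlaps Design Debrief either.
Hiring Session starts after Roadmap Standup ends, so nothing later overlaps Roadmap Standup either.
Retrospective Meeting starts exactly when Hiring Session ends (back-to-back, no overlap), so nothing later overlaps Hiring Session either.
Architecture Standup starts after Retrospective Meeting ends, so nothing later overlaps Retrospective Meeting either.
Outreach Huddle starts before Architecture Standup ends → Architecture Standup and Outreach Huddle overlap.
Design Standup starts before Architecture Standup ends → Architecture Standup and Design Standup overlap.
Planning Demo starts after Architecture Standup ends.
Design Standup starts after Outreach Huddle ends, so nothing later overlaps Outreach Huddle either.
Planning Demo starts after Design Standup ends.

Architecture Standup & Design Standup, Architecture Standup & Outreach Huddle, Design Debrief & Roadmap Standup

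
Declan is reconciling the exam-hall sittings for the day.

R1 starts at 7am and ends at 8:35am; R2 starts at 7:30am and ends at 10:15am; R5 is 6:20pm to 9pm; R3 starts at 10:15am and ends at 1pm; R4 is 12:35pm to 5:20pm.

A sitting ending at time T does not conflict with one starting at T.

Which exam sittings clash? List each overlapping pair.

R1 & R2, R3 & R4

Sorted by start: R1, R2, R3, R4, R5.
R2 starts before R1 ends → R1 and R2 overlap.
R3 starts after R1 ends; R1 is clear from here.
R3 starts exactly when R2 ends (back-to-back, no overlap); R2 is clear from here.
R4 starts before R3 ends → R3 and R4 overlap.
R5 starts after R3 ends.
R5 starts after R4 ends.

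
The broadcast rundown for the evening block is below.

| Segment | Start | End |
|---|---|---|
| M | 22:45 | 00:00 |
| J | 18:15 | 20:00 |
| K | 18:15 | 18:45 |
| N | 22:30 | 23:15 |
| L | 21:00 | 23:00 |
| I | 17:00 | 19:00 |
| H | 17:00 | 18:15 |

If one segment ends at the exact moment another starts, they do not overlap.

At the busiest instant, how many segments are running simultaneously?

Sweep the timeline, counting +1 at each start and −1 at each end (ends before starts at a tie):
17:00 start H → 1
17:00 start I → 2
18:15 end H → 1
18:15 start J → 2
18:15 start K → 3
18:45 end K → 2
19:00 end I → 1
20:00 end J → 0
21:00 start L → 1
22:30 start N → 2
22:45 start M → 3
23:00 end L → 2
23:15 end N → 1
00:00 end M → 0
Peak is 3, at 18:15 (I, J, K).

3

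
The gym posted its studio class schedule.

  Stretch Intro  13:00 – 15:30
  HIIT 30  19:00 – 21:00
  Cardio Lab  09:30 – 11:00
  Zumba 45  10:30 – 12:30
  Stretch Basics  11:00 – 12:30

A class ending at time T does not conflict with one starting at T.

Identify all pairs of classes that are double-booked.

Sorted by start: Cardio Lab, Zumba 45, Stretch Basics, Stretch Intro, HIIT 30.
Zumba 45 starts before Cardio Lab ends → Cardio Lab and Zumba 45 overlap.
Stretch Basics starts exactly when Cardio Lab ends (back-to-back, no overlap); Cardio Lab is clear from here.
Stretch Basics starts before Zumba 45 ends → Zumba 45 and Stretch Basics overlap.
Stretch Intro starts after Zumba 45 ends; Zumba 45 is clear from here.
Stretch Intro starts after Stretch Basics ends; Stretch Basics is clear from here.
HIIT 30 starts after Stretch Intro ends.

Cardio Lab & Zumba 45, Stretch Basics & Zumba 45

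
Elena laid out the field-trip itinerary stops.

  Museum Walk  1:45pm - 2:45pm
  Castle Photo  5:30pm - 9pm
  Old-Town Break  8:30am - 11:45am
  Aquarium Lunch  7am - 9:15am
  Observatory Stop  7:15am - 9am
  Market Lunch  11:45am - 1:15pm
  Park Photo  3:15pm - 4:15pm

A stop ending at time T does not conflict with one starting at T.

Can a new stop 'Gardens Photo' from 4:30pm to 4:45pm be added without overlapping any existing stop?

Yes — the slot is free

Aquarium Lunch: ends 9:15am at or before Gardens Photo starts 4:30pm → clear.
Observatory Stop: ends 9am at or before Gardens Photo starts 4:30pm → clear.
Old-Town Break: ends 11:45am at or before Gardens Photo starts 4:30pm → clear.
Market Lunch: ends 1:15pm at or before Gardens Photo starts 4:30pm → clear.
Museum Walk: ends 2:45pm at or before Gardens Photo starts 4:30pm → clear.
Park Photo: ends 4:15pm at or before Gardens Photo starts 4:30pm → clear.
Castle Photo: starts 5:30pm at or after Gardens Photo ends 4:45pm → clear.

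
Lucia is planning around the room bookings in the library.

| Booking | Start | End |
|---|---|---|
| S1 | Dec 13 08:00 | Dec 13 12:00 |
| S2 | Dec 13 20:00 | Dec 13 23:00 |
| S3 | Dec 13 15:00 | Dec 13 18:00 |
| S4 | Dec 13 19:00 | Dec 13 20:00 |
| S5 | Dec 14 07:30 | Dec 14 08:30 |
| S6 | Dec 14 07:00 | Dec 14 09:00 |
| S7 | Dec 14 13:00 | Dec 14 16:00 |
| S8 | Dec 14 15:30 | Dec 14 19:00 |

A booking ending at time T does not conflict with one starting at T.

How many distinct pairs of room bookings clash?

2

Sorted by start: S1, S3, S4, S2, S6, S5, S7, S8.
S3 starts after S1 ends, so nothing later overlaps S1 either.
S4 starts after S3 ends, so nothing later overlaps S3 either.
S2 starts exactly when S4 ends (back-to-back, no overlap), so nothing later overlaps S4 either.
S6 starts after S2 ends, so nothing later overlaps S2 either.
S5 starts before S6 ends → S6 and S5 overlap.
S7 starts after S6 ends, so nothing later overlaps S6 either.
S7 starts after S5 ends, so nothing later overlaps S5 either.
S8 starts before S7 ends → S7 and S8 overlap.
Overlapping pairs: S5 & S6, S7 & S8 — 2 in total.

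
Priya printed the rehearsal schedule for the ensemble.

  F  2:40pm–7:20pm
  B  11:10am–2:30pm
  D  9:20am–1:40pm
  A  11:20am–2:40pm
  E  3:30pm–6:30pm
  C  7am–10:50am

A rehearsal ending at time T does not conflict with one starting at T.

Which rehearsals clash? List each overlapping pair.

Sorted by start: C, D, B, A, F, E.
D starts before C ends → C and D overlap.
B starts after C ends, so C has no further overlaps.
B starts before D ends → D and B overlap.
A starts before D ends → D and A overlap.
F starts after D ends, so D has no further overlaps.
A starts before B ends → B and A overlap.
F starts after B ends, so B has no further overlaps.
F starts exactly when A ends (back-to-back, no overlap), so A has no further overlaps.
E starts before F ends → F and E overlap.

A & B, A & D, B & D, C & D, E & F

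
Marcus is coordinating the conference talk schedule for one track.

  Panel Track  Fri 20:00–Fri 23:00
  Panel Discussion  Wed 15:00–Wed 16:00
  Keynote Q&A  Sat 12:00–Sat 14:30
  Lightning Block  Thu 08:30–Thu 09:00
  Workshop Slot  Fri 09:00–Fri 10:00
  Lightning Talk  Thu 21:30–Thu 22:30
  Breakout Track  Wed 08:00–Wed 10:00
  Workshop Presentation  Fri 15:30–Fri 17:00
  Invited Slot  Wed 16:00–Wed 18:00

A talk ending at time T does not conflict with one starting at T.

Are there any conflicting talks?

Check each pair: they overlap iff neither finishes before the other starts.
Sorted by start: Breakout Track, Panel Discussion, Invited Slot, Lightning Block, Lightning Talk, Workshop Slot, Workshop Presentation, Panel Track, Keynote Q&A.
Panel Discussion starts after Breakout Track ends — done with Breakout Track.
Invited Slot starts exactly when Panel Discussion ends (back-to-back, no overlap) — done with Panel Discussion.
Lightning Block starts after Invited Slot ends — done with Invited Slot.
Lightning Talk starts after Lightning Block ends — done with Lightning Block.
Workshop Slot starts after Lightning Talk ends — done with Lightning Talk.
Workshop Presentation starts after Workshop Slot ends — done with Workshop Slot.
Panel Track starts after Workshop Presentation ends — done with Workshop Presentation.
Keynote Q&A starts after Panel Track ends.
Every pair is clear; the schedule has no overlaps.

No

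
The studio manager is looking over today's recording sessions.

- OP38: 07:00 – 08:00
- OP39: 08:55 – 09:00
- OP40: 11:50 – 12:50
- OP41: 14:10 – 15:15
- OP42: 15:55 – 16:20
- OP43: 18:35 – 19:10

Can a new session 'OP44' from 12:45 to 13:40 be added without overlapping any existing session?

No — it overlaps OP40

OP38: ends 08:00 at or before OP44 starts 12:45 → clear.
OP39: ends 09:00 at or before OP44 starts 12:45 → clear.
OP40: starts 11:50 before OP44 ends 13:40, and ends 12:50 after OP44 starts 12:45 → overlap.
OP41: starts 14:10 at or after OP44 ends 13:40 → clear.
OP42: starts 15:55 at or after OP44 ends 13:40 → clear.
OP43: starts 18:35 at or after OP44 ends 13:40 → clear.
OP44 overlaps OP40.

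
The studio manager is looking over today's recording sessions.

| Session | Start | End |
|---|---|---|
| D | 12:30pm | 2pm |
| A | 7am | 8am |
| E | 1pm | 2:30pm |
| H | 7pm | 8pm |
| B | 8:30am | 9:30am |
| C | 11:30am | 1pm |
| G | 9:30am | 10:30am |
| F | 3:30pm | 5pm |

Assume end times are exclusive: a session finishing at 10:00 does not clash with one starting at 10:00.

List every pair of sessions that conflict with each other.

Sorted by start: A, B, G, C, D, E, F, H.
B starts after A ends — done with A.
G starts exactly when B ends (back-to-back, no overlap) — done with B.
C starts after G ends — done with G.
D starts before C ends → C and D overlap.
E starts exactly when C ends (back-to-back, no overlap) — done with C.
E starts before D ends → D and E overlap.
F starts after D ends — done with D.
F starts after E ends — done with E.
H starts after F ends.

C & D, D & E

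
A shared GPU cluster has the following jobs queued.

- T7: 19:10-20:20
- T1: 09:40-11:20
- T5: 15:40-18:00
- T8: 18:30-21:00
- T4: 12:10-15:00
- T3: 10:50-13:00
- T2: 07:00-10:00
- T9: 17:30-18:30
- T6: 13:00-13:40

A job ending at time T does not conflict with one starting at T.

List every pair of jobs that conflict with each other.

Sorted by start: T2, T1, T3, T4, T6, T5, T9, T8, T7.
T1 starts before T2 ends → T2 and T1 overlap.
T3 starts after T2 ends, so T2 has no further overlaps.
T3 starts before T1 ends → T1 and T3 overlap.
T4 starts after T1 ends, so T1 has no further overlaps.
T4 starts before T3 ends → T3 and T4 overlap.
T6 starts exactly when T3 ends (back-to-back, no overlap), so T3 has no further overlaps.
T6 starts before T4 ends → T4 and T6 overlap.
T5 starts after T4 ends, so T4 has no further overlaps.
T5 starts after T6 ends, so T6 has no further overlaps.
T9 starts before T5 ends → T5 and T9 overlap.
T8 starts after T5 ends, so T5 has no further overlaps.
T8 starts exactly when T9 ends (back-to-back, no overlap), so T9 has no further overlaps.
T7 starts before T8 ends → T8 and T7 overlap.

T1 & T2, T1 & T3, T3 & T4, T4 & T6, T5 & T9, T7 & T8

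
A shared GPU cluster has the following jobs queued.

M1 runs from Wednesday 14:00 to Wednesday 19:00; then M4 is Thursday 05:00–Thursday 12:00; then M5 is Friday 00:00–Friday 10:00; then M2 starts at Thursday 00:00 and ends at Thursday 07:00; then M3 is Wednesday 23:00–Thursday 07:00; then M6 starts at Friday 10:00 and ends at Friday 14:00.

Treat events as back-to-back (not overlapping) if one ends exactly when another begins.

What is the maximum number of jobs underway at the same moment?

Sort all start/end points and keep a running count:
Wednesday 14:00 start M1 → 1
Wednesday 19:00 end M1 → 0
Wednesday 23:00 start M3 → 1
Thursday 00:00 start M2 → 2
Thursday 05:00 start M4 → 3
Thursday 07:00 end M2 → 2
Thursday 07:00 end M3 → 1
Thursday 12:00 end M4 → 0
Friday 00:00 start M5 → 1
Friday 10:00 end M5 → 0
Friday 10:00 start M6 → 1
Friday 14:00 end M6 → 0
Peak is 3, at Thursday 05:00 (M2, M3, M4).

3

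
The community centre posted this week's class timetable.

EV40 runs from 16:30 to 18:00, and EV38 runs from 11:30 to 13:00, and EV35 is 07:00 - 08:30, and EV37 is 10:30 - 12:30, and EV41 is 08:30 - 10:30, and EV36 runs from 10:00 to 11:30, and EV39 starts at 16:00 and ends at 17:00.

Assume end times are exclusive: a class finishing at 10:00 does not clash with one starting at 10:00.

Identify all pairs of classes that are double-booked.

Sorted by start: EV35, EV41, EV36, EV37, EV38, EV39, EV40.
EV41 starts exactly when EV35 ends (back-to-back, no overlap) — done with EV35.
EV36 starts before EV41 ends → EV41 and EV36 overlap.
EV37 starts exactly when EV41 ends (back-to-back, no overlap) — done with EV41.
EV37 starts before EV36 ends → EV36 and EV37 overlap.
EV38 starts exactly when EV36 ends (back-to-back, no overlap) — done with EV36.
EV38 starts before EV37 ends → EV37 and EV38 overlap.
EV39 starts after EV37 ends — done with EV37.
EV39 starts after EV38 ends — done with EV38.
EV40 starts before EV39 ends → EV39 and EV40 overlap.

EV36 & EV37, EV36 & EV41, EV37 & EV38, EV39 & EV40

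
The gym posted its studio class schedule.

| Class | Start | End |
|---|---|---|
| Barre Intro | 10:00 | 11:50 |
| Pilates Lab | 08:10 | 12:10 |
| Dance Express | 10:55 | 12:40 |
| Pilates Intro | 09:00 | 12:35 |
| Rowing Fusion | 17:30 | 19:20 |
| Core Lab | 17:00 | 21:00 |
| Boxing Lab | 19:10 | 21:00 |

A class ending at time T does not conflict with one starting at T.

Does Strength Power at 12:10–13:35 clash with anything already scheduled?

Yes — it overlaps Dance Express, Pilates Intro

Pilates Lab: ends 12:10 at or before Strength Power starts 12:10 → clear.
Pilates Intro: starts 09:00 before Strength Power ends 13:35, and ends 12:35 after Strength Power starts 12:10 → overlap.
Barre Intro: ends 11:50 at or before Strength Power starts 12:10 → clear.
Dance Express: starts 10:55 before Strength Power ends 13:35, and ends 12:40 after Strength Power starts 12:10 → overlap.
Core Lab: starts 17:00 at or after Strength Power ends 13:35 → clear.
Rowing Fusion: starts 17:30 at or after Strength Power ends 13:35 → clear.
Boxing Lab: starts 19:10 at or after Strength Power ends 13:35 → clear.
Strength Power overlaps Dance Express, Pilates Intro.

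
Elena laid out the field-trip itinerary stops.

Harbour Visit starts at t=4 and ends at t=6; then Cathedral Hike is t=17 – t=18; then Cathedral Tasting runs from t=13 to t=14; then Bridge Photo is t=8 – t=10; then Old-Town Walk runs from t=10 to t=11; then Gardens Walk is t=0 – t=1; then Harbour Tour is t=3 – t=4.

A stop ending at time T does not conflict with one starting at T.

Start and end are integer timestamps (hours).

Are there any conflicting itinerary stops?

Sorted by start: Gardens Walk, Harbour Tour, Harbour Visit, Bridge Photo, Old-Town Walk, Cathedral Tasting, Cathedral Hike.
Harbour Tour starts after Gardens Walk ends, so Gardens Walk has no further overlaps.
Harbour Visit starts exactly when Harbour Tour ends (back-to-back, no overlap), so Harbour Tour has no further overlaps.
Bridge Photo starts after Harbour Visit ends, so Harbour Visit has no further overlaps.
Old-Town Walk starts exactly when Bridge Photo ends (back-to-back, no overlap), so Bridge Photo has no further overlaps.
Cathedral Tasting starts after Old-Town Walk ends, so Old-Town Walk has no further overlaps.
Cathedral Hike starts after Cathedral Tasting ends.
Every pair is clear; the schedule has no overlaps.

No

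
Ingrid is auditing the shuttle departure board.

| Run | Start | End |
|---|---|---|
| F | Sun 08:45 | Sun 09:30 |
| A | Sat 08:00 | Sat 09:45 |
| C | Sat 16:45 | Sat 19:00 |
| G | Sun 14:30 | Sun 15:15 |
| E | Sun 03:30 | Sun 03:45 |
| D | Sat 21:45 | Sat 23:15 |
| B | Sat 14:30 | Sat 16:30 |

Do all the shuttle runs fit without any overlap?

Sorted by start: A, B, C, D, E, F, G.
B starts after A ends — done with A.
C starts after B ends — done with B.
D starts after C ends — done with C.
E starts after D ends — done with D.
F starts after E ends — done with E.
G starts after F ends.
Every pair is clear; the schedule has no overlaps.

Yes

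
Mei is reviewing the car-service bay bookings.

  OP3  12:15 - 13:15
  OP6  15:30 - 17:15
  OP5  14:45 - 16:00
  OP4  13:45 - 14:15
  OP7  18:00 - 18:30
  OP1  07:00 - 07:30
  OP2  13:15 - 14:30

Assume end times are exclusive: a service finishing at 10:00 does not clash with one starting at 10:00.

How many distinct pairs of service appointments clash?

2

Sorted by start: OP1, OP3, OP2, OP4, OP5, OP6, OP7.
OP3 starts after OP1 ends, so OP1 has no further overlaps.
OP2 starts exactly when OP3 ends (back-to-back, no overlap), so OP3 has no further overlaps.
OP4 starts before OP2 ends → OP2 and OP4 overlap.
OP5 starts after OP2 ends, so OP2 has no further overlaps.
OP5 starts after OP4 ends, so OP4 has no further overlaps.
OP6 starts before OP5 ends → OP5 and OP6 overlap.
OP7 starts after OP5 ends.
OP7 starts after OP6 ends.
Overlapping pairs: OP2 & OP4, OP5 & OP6 — 2 in total.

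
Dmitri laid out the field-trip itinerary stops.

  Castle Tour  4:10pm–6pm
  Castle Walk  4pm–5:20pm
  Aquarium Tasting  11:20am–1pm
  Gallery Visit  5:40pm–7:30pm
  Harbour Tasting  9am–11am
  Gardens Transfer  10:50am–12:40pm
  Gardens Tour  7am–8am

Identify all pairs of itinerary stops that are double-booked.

Two intervals overlap when each starts before the other ends.
Sorted by start: Gardens Tour, Harbour Tasting, Gardens Transfer, Aquarium Tasting, Castle Walk, Castle Tour, Gallery Visit.
Harbour Tasting starts after Gardens Tour ends, so nothing later overlaps Gardens Tour either.
Gardens Transfer starts before Harbour Tasting ends → Harbour Tasting and Gardens Transfer overlap.
Aquarium Tasting starts after Harbour Tasting ends, so nothing later overlaps Harbour Tasting either.
Aquarium Tasting starts before Gardens Transfer ends → Gardens Transfer and Aquarium Tasting overlap.
Castle Walk starts after Gardens Transfer ends, so nothing later overlaps Gardens Transfer either.
Castle Walk starts after Aquarium Tasting ends, so nothing later overlaps Aquarium Tasting either.
Castle Tour starts before Castle Walk ends → Castle Walk and Castle Tour overlap.
Gallery Visit starts after Castle Walk ends.
Gallery Visit starts before Castle Tour ends → Castle Tour and Gallery Visit overlap.

Aquarium Tasting & Gardens Transfer, Castle Tour & Castle Walk, Castle Tour & Gallery Visit, Gardens Transfer & Harbour Tasting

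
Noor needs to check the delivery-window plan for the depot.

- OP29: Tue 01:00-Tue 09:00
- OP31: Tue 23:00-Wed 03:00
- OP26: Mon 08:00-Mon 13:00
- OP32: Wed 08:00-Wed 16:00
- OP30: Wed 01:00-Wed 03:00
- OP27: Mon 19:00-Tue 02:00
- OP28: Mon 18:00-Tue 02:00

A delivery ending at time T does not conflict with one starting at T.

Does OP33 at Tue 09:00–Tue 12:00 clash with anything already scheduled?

OP26: ends Mon 13:00 at or before OP33 starts Tue 09:00 → clear.
OP28: ends Tue 02:00 at or before OP33 starts Tue 09:00 → clear.
OP27: ends Tue 02:00 at or before OP33 starts Tue 09:00 → clear.
OP29: ends Tue 09:00 at or before OP33 starts Tue 09:00 → clear.
OP31: starts Tue 23:00 at or after OP33 ends Tue 12:00 → clear.
OP30: starts Wed 01:00 at or after OP33 ends Tue 12:00 → clear.
OP32: starts Wed 08:00 at or after OP33 ends Tue 12:00 → clear.

No — it doesn't clash with anything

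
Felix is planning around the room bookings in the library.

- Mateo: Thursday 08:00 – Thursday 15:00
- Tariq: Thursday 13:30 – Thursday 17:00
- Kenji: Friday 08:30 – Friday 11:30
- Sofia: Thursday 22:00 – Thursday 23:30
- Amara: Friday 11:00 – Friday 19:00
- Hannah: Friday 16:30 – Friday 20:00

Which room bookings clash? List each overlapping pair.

Amara & Hannah, Amara & Kenji, Mateo & Tariq

Check each pair: they overlap iff neither finishes before the other starts.
Sorted by start: Mateo, Tariq, Sofia, Kenji, Amara, Hannah.
Tariq starts before Mateo ends → Mateo and Tariq overlap.
Sofia starts after Mateo ends, so Mateo has no further overlaps.
Sofia starts after Tariq ends, so Tariq has no further overlaps.
Kenji starts after Sofia ends, so Sofia has no further overlaps.
Amara starts before Kenji ends → Kenji and Amara overlap.
Hannah starts after Kenji ends.
Hannah starts before Amara ends → Amara and Hannah overlap.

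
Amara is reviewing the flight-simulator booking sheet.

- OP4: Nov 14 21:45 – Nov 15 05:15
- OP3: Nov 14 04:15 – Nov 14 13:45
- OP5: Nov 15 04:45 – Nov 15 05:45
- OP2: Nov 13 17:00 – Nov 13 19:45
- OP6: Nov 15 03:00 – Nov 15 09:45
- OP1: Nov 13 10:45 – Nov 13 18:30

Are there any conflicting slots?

Yes

Two intervals overlap when each starts before the other ends.
Sorted by start: OP1, OP2, OP3, OP4, OP6, OP5.
OP2 starts before OP1 ends → OP1 and OP2 overlap.
That's a conflict, so the schedule is not conflict-free.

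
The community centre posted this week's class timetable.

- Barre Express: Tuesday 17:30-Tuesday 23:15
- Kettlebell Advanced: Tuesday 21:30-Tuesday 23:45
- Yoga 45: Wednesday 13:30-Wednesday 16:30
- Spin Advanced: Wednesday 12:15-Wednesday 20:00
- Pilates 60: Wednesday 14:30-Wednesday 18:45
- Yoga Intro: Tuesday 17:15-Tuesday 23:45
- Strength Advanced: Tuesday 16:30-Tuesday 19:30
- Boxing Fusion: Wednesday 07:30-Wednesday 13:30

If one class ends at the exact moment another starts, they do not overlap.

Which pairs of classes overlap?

Barre Express & Kettlebell Advanced, Barre Express & Strength Advanced, Barre Express & Yoga Intro, Boxing Fusion & Spin Advanced, Kettlebell Advanced & Yoga Intro, Pilates 60 & Spin Advanced, Pilates 60 & Yoga 45, Spin Advanced & Yoga 45, Strength Advanced & Yoga Intro

Check each pair: they overlap iff neither finishes before the other starts.
Sorted by start: Strength Advanced, Yoga Intro, Barre Express, Kettlebell Advanced, Boxing Fusion, Spin Advanced, Yoga 45, Pilates 60.
Yoga Intro starts before Strength Advanced ends → Strength Advanced and Yoga Intro overlap.
Barre Express starts before Strength Advanced ends → Strength Advanced and Barre Express overlap.
Kettlebell Advanced starts after Strength Advanced ends, so nothing later overlaps Strength Advanced either.
Barre Express starts before Yoga Intro ends → Yoga Intro and Barre Express overlap.
Kettlebell Advanced starts before Yoga Intro ends → Yoga Intro and Kettlebell Advanced overlap.
Boxing Fusion starts after Yoga Intro ends, so nothing later overlaps Yoga Intro either.
Kettlebell Advanced starts before Barre Express ends → Barre Express and Kettlebell Advanced overlap.
Boxing Fusion starts after Barre Express ends, so nothing later overlaps Barre Express either.
Boxing Fusion starts after Kettlebell Advanced ends, so nothing later overlaps Kettlebell Advanced either.
Spin Advanced starts before Boxing Fusion ends → Boxing Fusion and Spin Advanced overlap.
Yoga 45 starts exactly when Boxing Fusion ends (back-to-back, no overlap), so nothing later overlaps Boxing Fusion either.
Yoga 45 starts before Spin Advanced ends → Spin Advanced and Yoga 45 overlap.
Pilates 60 starts before Spin Advanced ends → Spin Advanced and Pilates 60 overlap.
Pilates 60 starts before Yoga 45 ends → Yoga 45 and Pilates 60 overlap.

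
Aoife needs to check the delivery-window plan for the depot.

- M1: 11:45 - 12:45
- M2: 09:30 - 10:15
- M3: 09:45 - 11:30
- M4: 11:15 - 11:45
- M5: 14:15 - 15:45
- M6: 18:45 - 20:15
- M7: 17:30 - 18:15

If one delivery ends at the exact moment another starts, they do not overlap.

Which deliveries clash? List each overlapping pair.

M2 & M3, M3 & M4

Sorted by start: M2, M3, M4, M1, M5, M7, M6.
M3 starts before M2 ends → M2 and M3 overlap.
M4 starts after M2 ends — done with M2.
M4 starts before M3 ends → M3 and M4 overlap.
M1 starts after M3 ends — done with M3.
M1 starts exactly when M4 ends (back-to-back, no overlap) — done with M4.
M5 starts after M1 ends — done with M1.
M7 starts after M5 ends — done with M5.
M6 starts after M7 ends.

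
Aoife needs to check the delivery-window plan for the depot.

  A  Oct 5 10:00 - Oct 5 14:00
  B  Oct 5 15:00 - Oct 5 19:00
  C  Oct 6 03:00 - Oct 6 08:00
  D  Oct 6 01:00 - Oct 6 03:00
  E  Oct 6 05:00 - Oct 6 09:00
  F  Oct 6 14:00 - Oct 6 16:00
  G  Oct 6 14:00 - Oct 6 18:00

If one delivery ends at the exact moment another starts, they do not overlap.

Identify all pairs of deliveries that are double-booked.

Sorted by start: A, B, D, C, E, F, G.
B starts after A ends; A is clear from here.
D starts after B ends; B is clear from here.
C starts exactly when D ends (back-to-back, no overlap); D is clear from here.
E starts before C ends → C and E overlap.
F starts after C ends; C is clear from here.
F starts after E ends; E is clear from here.
G starts before F ends → F and G overlap.

C & E, F & G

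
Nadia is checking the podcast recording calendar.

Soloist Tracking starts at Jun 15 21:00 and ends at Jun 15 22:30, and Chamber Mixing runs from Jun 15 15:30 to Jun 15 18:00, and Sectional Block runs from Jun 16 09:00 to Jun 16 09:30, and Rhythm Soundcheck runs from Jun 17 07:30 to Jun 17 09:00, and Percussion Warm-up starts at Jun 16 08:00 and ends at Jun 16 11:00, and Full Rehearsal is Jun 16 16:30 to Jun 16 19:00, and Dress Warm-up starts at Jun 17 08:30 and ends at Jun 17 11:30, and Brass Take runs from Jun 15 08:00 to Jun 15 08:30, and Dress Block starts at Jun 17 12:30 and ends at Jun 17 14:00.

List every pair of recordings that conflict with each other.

Dress Warm-up & Rhythm Soundcheck, Percussion Warm-up & Sectional Block

Sorted by start: Brass Take, Chamber Mixing, Soloist Tracking, Percussion Warm-up, Sectional Block, Full Rehearsal, Rhythm Soundcheck, Dress Warm-up, Dress Block.
Chamber Mixing starts after Brass Take ends, so nothing later overlaps Brass Take either.
Soloist Tracking starts after Chamber Mixing ends, so nothing later overlaps Chamber Mixing either.
Percussion Warm-up starts after Soloist Tracking ends, so nothing later overlaps Soloist Tracking either.
Sectional Block starts before Percussion Warm-up ends → Percussion Warm-up and Sectional Block overlap.
Full Rehearsal starts after Percussion Warm-up ends, so nothing later overlaps Percussion Warm-up either.
Full Rehearsal starts after Sectional Block ends, so nothing later overlaps Sectional Block either.
Rhythm Soundcheck starts after Full Rehearsal ends, so nothing later overlaps Full Rehearsal either.
Dress Warm-up starts before Rhythm Soundcheck ends → Rhythm Soundcheck and Dress Warm-up overlap.
Dress Block starts after Rhythm Soundcheck ends.
Dress Block starts after Dress Warm-up ends.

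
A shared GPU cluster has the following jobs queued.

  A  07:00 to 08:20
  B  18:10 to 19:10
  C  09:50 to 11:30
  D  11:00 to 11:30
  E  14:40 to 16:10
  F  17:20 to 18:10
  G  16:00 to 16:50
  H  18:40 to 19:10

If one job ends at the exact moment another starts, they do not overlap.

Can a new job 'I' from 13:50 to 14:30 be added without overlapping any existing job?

Yes — the slot is free

A: ends 08:20 at or before I starts 13:50 → clear.
C: ends 11:30 at or before I starts 13:50 → clear.
D: ends 11:30 at or before I starts 13:50 → clear.
E: starts 14:40 at or after I ends 14:30 → clear.
G: starts 16:00 at or after I ends 14:30 → clear.
F: starts 17:20 at or after I ends 14:30 → clear.
B: starts 18:10 at or after I ends 14:30 → clear.
H: starts 18:40 at or after I ends 14:30 → clear.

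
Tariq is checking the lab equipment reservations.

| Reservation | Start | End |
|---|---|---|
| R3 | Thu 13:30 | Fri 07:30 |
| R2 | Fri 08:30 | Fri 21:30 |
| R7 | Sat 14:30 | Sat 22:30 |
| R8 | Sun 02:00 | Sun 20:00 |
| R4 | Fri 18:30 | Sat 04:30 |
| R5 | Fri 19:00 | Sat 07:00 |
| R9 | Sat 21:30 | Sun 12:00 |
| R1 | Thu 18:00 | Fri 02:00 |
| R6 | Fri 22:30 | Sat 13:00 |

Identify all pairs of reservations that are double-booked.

R1 & R3, R2 & R4, R2 & R5, R4 & R5, R4 & R6, R5 & R6, R7 & R9, R8 & R9

Sorted by start: R3, R1, R2, R4, R5, R6, R7, R9, R8.
R1 starts before R3 ends → R3 and R1 overlap.
R2 starts after R3 ends, so R3 has no further overlaps.
R2 starts after R1 ends, so R1 has no further overlaps.
R4 starts before R2 ends → R2 and R4 overlap.
R5 starts before R2 ends → R2 and R5 overlap.
R6 starts after R2 ends, so R2 has no further overlaps.
R5 starts before R4 ends → R4 and R5 overlap.
R6 starts before R4 ends → R4 and R6 overlap.
R7 starts after R4 ends, so R4 has no further overlaps.
R6 starts before R5 ends → R5 and R6 overlap.
R7 starts after R5 ends, so R5 has no further overlaps.
R7 starts after R6 ends, so R6 has no further overlaps.
R9 starts before R7 ends → R7 and R9 overlap.
R8 starts after R7 ends.
R8 starts before R9 ends → R9 and R8 overlap.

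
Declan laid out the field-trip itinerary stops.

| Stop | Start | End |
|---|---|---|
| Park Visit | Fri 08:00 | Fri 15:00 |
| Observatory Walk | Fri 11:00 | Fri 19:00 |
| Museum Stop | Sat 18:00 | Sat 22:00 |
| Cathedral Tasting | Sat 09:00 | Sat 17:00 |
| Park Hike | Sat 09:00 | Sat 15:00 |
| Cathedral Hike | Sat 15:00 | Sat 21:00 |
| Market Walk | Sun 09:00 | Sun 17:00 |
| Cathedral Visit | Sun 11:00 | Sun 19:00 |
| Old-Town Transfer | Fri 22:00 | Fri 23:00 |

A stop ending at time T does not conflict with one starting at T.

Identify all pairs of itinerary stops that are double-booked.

Sorted by start: Park Visit, Observatory Walk, Old-Town Transfer, Cathedral Tasting, Park Hike, Cathedral Hike, Museum Stop, Market Walk, Cathedral Visit.
Observatory Walk starts before Park Visit ends → Park Visit and Observatory Walk overlap.
Old-Town Transfer starts after Park Visit ends — done with Park Visit.
Old-Town Transfer starts after Observatory Walk ends — done with Observatory Walk.
Cathedral Tasting starts after Old-Town Transfer ends — done with Old-Town Transfer.
Park Hike starts before Cathedral Tasting ends → Cathedral Tasting and Park Hike overlap.
Cathedral Hike starts before Cathedral Tasting ends → Cathedral Tasting and Cathedral Hike overlap.
Museum Stop starts after Cathedral Tasting ends — done with Cathedral Tasting.
Cathedral Hike starts exactly when Park Hike ends (back-to-back, no overlap) — done with Park Hike.
Museum Stop starts before Cathedral Hike ends → Cathedral Hike and Museum Stop overlap.
Market Walk starts after Cathedral Hike ends — done with Cathedral Hike.
Market Walk starts after Museum Stop ends — done with Museum Stop.
Cathedral Visit starts before Market Walk ends → Market Walk and Cathedral Visit overlap.

Cathedral Hike & Cathedral Tasting, Cathedral Hike & Museum Stop, Cathedral Tasting & Park Hike, Cathedral Visit & Market Walk, Observatory Walk & Park Visit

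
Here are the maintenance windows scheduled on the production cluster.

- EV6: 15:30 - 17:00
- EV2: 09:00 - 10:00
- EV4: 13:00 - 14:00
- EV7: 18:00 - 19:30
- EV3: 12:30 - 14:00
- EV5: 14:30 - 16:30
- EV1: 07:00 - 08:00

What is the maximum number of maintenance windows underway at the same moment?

2

Sort all start/end points and keep a running count:
07:00 start EV1 → 1
08:00 end EV1 → 0
09:00 start EV2 → 1
10:00 end EV2 → 0
12:30 start EV3 → 1
13:00 start EV4 → 2
14:00 end EV3 → 1
14:00 end EV4 → 0
14:30 start EV5 → 1
15:30 start EV6 → 2
16:30 end EV5 → 1
17:00 end EV6 → 0
18:00 start EV7 → 1
19:30 end EV7 → 0
Peak is 2, at 13:00 (EV3, EV4).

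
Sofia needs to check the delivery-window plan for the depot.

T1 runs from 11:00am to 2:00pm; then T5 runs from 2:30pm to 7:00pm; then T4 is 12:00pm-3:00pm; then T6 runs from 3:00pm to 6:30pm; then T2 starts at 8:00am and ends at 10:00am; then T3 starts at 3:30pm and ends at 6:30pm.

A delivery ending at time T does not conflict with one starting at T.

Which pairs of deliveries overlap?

Sorted by start: T2, T1, T4, T5, T6, T3.
T1 starts after T2 ends; T2 is clear from here.
T4 starts before T1 ends → T1 and T4 overlap.
T5 starts after T1 ends; T1 is clear from here.
T5 starts before T4 ends → T4 and T5 overlap.
T6 starts exactly when T4 ends (back-to-back, no overlap); T4 is clear from here.
T6 starts before T5 ends → T5 and T6 overlap.
T3 starts before T5 ends → T5 and T3 overlap.
T3 starts before T6 ends → T6 and T3 overlap.

T1 & T4, T3 & T5, T3 & T6, T4 & T5, T5 & T6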